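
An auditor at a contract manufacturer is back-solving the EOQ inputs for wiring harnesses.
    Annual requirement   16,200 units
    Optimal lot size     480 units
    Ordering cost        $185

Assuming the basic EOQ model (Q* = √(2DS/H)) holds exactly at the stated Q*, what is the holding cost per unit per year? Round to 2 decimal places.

$26.02

EOQ relation: Q² = 2DS/H, so rearrange for the unknown.
H = 2DS / Q² = 2 × 16,200 × 185 / 480² = 26.0156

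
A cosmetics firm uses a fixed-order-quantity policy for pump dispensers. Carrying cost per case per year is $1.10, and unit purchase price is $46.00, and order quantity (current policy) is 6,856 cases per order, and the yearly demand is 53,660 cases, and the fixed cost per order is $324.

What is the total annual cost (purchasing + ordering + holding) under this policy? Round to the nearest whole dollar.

Orders/yr = 53,660/6,856 = 7.827; ordering cost = 7.827 × $324 = $2,535.86
Average inventory = 6,856/2 = 3428; holding cost = 3428 × $1.1 = $3,770.80
Purchase cost = D·C = 53,660 × 46 = $2,468,360.00
Total = $2,535.86 + $3,770.80 + $2,468,360.00 = $2,474,666.66

$2,474,667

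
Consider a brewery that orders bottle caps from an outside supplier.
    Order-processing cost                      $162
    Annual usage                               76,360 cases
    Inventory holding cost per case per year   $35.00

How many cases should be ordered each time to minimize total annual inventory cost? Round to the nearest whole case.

841 cases

EOQ = √(2DS/H) = √(2 × 76,360 × 162 / 35)
    = √(706,875.43) ≈ 840.76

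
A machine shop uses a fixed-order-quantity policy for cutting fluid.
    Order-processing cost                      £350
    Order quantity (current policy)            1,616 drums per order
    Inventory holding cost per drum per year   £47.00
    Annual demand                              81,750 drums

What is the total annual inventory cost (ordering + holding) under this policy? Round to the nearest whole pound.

£55,682

Annual ordering cost = (D/Q)·S = (81,750/1,616) × 350 = £17,705.75
Annual holding cost  = (Q/2)·H = (1,616/2) × 47 = £37,976.00
Total = £17,705.75 + £37,976.00 = £55,681.75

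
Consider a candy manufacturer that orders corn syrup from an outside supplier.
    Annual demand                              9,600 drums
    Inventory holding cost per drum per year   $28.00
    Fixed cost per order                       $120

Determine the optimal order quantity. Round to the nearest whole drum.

287 drums

2DS/H = 2·9,600·120/28 = 82,285.71
EOQ = √82,285.71 ≈ 286.85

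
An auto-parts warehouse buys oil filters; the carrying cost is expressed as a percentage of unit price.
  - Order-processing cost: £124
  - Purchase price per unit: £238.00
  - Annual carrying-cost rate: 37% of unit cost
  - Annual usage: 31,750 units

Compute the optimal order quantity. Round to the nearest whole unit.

Carrying cost H = £238 × 37% = £88.0600/unit/yr
Q* = √(2·D·S / H) = √(2·31,750·124 / 88.06) = √89,416.3 ≈ 299.03

299 units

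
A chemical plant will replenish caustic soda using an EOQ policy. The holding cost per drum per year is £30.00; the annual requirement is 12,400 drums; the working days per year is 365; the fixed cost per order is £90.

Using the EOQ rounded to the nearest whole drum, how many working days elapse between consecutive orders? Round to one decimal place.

8.0 days

Optimal lot size Q* = (2 × 12,400 × £90 / £30)^½ ≈ 272.76 → Q = 273 drums
Days between orders = 365 / (D/Q) = 365 / 45.421 ≈ 8.036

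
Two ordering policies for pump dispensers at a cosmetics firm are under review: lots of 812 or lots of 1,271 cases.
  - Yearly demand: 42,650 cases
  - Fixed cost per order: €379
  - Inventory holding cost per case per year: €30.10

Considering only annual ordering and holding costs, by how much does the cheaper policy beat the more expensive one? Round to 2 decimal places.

TC(Q) = (D/Q)S + (Q/2)H
TC(812) = (42,650/812)×379 + (812/2)×30.1 = €32,127.43
TC(1,271) = (42,650/1,271)×379 + (1,271/2)×30.1 = €31,846.37
Lots of 1,271 are cheaper by €281.06.

€281.06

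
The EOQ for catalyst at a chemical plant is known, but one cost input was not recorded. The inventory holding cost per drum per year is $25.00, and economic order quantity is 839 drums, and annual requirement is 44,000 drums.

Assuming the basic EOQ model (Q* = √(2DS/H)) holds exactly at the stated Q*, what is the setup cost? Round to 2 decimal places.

$199.98

From Q* = √(2DS/H) ⇒ Q*² = 2DS/H.
S = Q²H / (2D) = 839² × 25 / (2 × 44,000) = 199.9776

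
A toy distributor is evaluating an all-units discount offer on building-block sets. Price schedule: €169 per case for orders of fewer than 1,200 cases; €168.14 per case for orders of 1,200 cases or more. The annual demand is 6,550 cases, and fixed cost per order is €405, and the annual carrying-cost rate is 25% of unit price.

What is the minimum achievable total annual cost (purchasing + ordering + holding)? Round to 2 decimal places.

€1,121,921.89

H₁ = 25%×€169 = €42.2500;  H₂ = 25%×€168.14 = €42.0350
EOQ₁ = √(2×6,550×405/42.2500) = 354.36  (< 1,200, feasible at tier 1)
EOQ₂ = √(2×6,550×405/42.0350) = 355.27  (< 1,200 → use Q = 1,200 at tier-2 price)
TC(tier 1 (EOQ₁), Q≈354.4) = €1,121,921.89
TC(tier 2, Q≈1,200.0) = €1,128,748.62
Minimum at tier 1 (EOQ₁): €1,121,921.89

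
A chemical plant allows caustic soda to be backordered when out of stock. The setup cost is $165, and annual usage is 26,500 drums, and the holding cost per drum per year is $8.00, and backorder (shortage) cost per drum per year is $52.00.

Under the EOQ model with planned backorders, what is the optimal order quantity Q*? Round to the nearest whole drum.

Basic EOQ = √(2·26,500·165/8) = 1,045.526
Backorder adjustment √((H+b)/b) = √((8+52)/52) = 1.0742
Q* = 1,045.526 × 1.0742 ≈ 1,123.08

1,123 drums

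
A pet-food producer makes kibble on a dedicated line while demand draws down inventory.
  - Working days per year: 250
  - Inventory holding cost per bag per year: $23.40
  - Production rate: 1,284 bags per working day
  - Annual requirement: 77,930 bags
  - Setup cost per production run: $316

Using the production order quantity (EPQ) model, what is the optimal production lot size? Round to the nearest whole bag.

Daily demand d = 77,930/250 = 311.720; p = 1284; 1 − d/p = 0.75723
EPQ = √(2DS / (H(1 − d/p)))
    = √(2 × 77,930 × 316 / (23.4 × 0.75723)) ≈ 1,667.21

1,667 bags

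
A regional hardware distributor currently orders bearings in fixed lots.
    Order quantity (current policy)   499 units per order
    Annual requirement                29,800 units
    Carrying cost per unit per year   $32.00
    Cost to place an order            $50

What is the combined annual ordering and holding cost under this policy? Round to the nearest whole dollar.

$10,970

Orders/yr = 29,800/499 = 59.719; ordering cost = 59.719 × $50 = $2,985.97
Average inventory = 499/2 = 249.5; holding cost = 249.5 × $32 = $7,984.00
Total = $2,985.97 + $7,984.00 = $10,969.97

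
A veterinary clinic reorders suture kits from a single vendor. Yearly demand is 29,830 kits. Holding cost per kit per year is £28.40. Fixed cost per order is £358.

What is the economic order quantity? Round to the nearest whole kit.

867 kits

2DS/H = 2·29,830·358/28.4 = 752,052.11
EOQ = √752,052.11 ≈ 867.21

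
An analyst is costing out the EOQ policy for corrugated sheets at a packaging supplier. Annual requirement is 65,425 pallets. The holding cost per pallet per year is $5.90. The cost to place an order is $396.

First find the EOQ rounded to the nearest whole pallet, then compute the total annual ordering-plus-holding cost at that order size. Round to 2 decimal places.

$17,484.79

EOQ = √(2DS/H) = √(2 × 65,425 × 396 / 5.9)
    = √(8,782,474.58) ≈ 2,963.52 → Q = 2,964 pallets
Orders/yr = 65,425/2,964 = 22.073; ordering cost = 22.073 × $396 = $8,740.99
Average inventory = 2,964/2 = 1482; holding cost = 1482 × $5.9 = $8,743.80
Total = $8,740.99 + $8,743.80 = $17,484.79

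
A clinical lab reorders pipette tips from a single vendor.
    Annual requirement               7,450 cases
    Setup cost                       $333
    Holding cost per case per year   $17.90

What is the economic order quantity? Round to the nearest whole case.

526 cases

2DS/H = 2·7,450·333/17.9 = 277,189.94
EOQ = √277,189.94 ≈ 526.49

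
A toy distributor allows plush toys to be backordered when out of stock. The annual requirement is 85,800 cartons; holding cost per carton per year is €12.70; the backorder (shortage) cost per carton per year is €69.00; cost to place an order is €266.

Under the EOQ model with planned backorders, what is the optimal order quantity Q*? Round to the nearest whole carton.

Q* = √(2DS/H) · √((H + b)/b)
   = √(2 × 85,800 × 266 / 12.7) · √((12.7 + 69) / 69)
   = 1,895.822 × 1.0881 ≈ 2,062.93

2,063 cartons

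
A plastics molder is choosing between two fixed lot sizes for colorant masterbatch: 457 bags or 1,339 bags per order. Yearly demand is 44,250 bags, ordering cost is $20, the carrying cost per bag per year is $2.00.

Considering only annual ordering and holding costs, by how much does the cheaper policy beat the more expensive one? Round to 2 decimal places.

$393.60

Annual cost at Q: ordering D·S/Q plus holding Q·H/2.
TC(457) = (44,250/457)×20 + (457/2)×2 = $2,393.54
TC(1,339) = (44,250/1,339)×20 + (1,339/2)×2 = $1,999.94
Cheaper: Q = 1,339.  Difference = $393.60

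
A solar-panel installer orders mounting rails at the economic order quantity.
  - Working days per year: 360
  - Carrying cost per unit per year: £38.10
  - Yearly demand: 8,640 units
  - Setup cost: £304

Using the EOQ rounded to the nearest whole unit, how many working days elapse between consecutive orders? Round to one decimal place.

2DS/H = 2·8,640·304/38.1 = 137,877.17
EOQ = √137,877.17 ≈ 371.32 → Q = 371 units
T = Q/D × 360 days = 371/8,640 × 360 = 15.458 days

15.5 days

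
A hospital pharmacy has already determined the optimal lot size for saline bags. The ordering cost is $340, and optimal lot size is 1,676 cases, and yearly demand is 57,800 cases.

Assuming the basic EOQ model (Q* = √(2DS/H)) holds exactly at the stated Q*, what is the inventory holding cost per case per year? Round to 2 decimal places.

$13.99

Since Q* = (2DS/H)^½, squaring gives Q*²·H = 2DS.
H = 2DS / Q² = 2 × 57,800 × 340 / 1,676² = 13.9923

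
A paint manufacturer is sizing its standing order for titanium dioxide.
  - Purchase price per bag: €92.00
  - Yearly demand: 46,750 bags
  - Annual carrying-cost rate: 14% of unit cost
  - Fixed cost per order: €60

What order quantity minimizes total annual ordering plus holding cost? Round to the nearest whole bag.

Carrying cost H = €92 × 14% = €12.8800/bag/yr
2DS/H = 2·46,750·60/12.88 = 435,559.01
EOQ = √435,559.01 ≈ 659.97

660 bags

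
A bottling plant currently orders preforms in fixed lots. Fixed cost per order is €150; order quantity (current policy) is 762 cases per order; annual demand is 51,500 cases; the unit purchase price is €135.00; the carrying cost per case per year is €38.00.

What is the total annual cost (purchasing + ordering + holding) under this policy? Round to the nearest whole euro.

Annual ordering cost = (D/Q)·S = (51,500/762) × 150 = €10,137.80
Annual holding cost  = (Q/2)·H = (762/2) × 38 = €14,478.00
Purchase cost = D·C = 51,500 × 135 = €6,952,500.00
Total = €10,137.80 + €14,478.00 + €6,952,500.00 = €6,977,115.80

€6,977,116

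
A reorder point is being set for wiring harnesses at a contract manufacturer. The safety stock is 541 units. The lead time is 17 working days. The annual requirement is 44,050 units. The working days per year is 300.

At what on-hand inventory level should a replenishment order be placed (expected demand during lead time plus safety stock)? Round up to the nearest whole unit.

3,038 units

Daily demand d = 44,050 / 300 = 146.833 units/day
Demand during lead time = 146.833 × 17 = 2,496.17
Reorder point = 2,496.17 + 541 = 3,037.17 → round up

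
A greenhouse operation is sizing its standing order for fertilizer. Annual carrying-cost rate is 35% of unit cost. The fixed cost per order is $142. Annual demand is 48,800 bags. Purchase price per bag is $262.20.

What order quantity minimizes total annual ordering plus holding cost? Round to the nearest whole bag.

H = i·C = 0.35 × $262.2 = $91.7700 per bag-year
Optimal lot size Q* = (2 × 48,800 × $142 / $91.77)^½ ≈ 388.61

389 bags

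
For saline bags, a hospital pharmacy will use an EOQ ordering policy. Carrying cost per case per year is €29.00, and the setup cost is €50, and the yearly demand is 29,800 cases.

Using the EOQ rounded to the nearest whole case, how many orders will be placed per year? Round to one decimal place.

92.8 orders per year

Q* = √(2·D·S / H) = √(2·29,800·50 / 29) = √102,758.6 ≈ 320.56 → Q = 321
N = D/Q = 29,800/321 ≈ 92.835 orders/yr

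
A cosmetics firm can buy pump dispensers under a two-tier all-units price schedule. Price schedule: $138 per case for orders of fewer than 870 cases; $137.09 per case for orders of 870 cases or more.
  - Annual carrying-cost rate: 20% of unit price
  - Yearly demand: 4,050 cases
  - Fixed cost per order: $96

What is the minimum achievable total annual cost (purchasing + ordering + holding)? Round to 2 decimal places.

$563,532.68

H₁ = 20%×$138 = $27.6000;  H₂ = 20%×$137.09 = $27.4180
EOQ₁ = √(2×4,050×96/27.6000) = 167.85  (< 870, feasible at tier 1)
EOQ₂ = √(2×4,050×96/27.4180) = 168.41  (< 870 → use Q = 870 at tier-2 price)
TC(tier 1 (EOQ₁), Q≈167.9) = $563,532.68
TC(tier 2, Q≈870.0) = $567,588.23
Minimum at tier 1 (EOQ₁): $563,532.68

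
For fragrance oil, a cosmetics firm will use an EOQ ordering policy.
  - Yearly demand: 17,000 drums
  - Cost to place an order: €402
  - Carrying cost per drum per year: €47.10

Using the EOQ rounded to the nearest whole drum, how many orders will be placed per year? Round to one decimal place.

31.5 orders per year

2DS/H = 2·17,000·402/47.1 = 290,191.08
EOQ = √290,191.08 ≈ 538.69 → Q = 539
Orders per year = D/Q = 17,000 / 539 = 31.540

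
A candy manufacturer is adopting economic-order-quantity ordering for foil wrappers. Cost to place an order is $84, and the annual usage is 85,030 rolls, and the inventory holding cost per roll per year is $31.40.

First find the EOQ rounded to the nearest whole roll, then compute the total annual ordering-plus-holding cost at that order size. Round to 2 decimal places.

2DS/H = 2·85,030·84/31.4 = 454,937.58
EOQ = √454,937.58 ≈ 674.49 → Q = 674 rolls
Annual ordering cost = (D/Q)·S = (85,030/674) × 84 = $10,597.21
Annual holding cost  = (Q/2)·H = (674/2) × 31.4 = $10,581.80
Total = $10,597.21 + $10,581.80 = $21,179.01

$21,179.01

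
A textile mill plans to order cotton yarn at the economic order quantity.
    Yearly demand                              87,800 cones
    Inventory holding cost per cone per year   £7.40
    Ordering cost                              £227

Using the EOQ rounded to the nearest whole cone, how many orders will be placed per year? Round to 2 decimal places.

37.83 orders per year

Q* = √(2·D·S / H) = √(2·87,800·227 / 7.4) = √5,386,648.6 ≈ 2,320.92 → Q = 2,321
N = D/Q = 87,800/2,321 ≈ 37.829 orders/yr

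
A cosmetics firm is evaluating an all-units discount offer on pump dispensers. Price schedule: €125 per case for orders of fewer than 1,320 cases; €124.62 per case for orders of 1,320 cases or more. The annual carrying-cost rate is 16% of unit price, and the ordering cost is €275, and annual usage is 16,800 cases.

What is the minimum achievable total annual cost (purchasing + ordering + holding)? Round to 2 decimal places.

H₁ = 16%×€125 = €20.0000;  H₂ = 16%×€124.62 = €19.9392
EOQ₁ = √(2×16,800×275/20.0000) = 679.71  (< 1,320, feasible at tier 1)
EOQ₂ = √(2×16,800×275/19.9392) = 680.74  (< 1,320 → use Q = 1,320 at tier-2 price)
TC(tier 1 (EOQ₁), Q≈679.7) = €2,113,594.12
TC(tier 2, Q≈1,320.0) = €2,110,275.87
Minimum at tier 2: €2,110,275.87

€2,110,275.87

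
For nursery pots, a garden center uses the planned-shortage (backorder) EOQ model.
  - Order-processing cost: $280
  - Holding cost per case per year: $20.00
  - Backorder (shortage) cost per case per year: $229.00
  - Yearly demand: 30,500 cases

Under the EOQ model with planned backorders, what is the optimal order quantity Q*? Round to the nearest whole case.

Q* = √(2DS/H) · √((H + b)/b)
   = √(2 × 30,500 × 280 / 20) · √((20 + 229) / 229)
   = 924.121 × 1.0428 ≈ 963.63

964 cases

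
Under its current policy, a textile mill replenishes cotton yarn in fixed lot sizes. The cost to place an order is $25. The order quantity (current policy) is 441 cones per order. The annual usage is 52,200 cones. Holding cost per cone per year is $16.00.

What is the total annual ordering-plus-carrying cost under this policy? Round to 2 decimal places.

$6,487.18

Orders/yr = 52,200/441 = 118.367; ordering cost = 118.367 × $25 = $2,959.18
Average inventory = 441/2 = 220.5; holding cost = 220.5 × $16 = $3,528.00
Total = $2,959.18 + $3,528.00 = $6,487.18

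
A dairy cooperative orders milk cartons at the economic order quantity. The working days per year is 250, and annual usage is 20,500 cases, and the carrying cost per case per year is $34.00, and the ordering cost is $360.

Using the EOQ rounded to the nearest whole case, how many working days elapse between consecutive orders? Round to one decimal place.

8.0 days

EOQ = √(2DS/H) = √(2 × 20,500 × 360 / 34)
    = √(434,117.65) ≈ 658.88 → Q = 659 cases
T = Q/D × 250 days = 659/20,500 × 250 = 8.037 days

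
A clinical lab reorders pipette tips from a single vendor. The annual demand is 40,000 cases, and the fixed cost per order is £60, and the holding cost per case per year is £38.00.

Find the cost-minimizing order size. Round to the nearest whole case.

Optimal lot size Q* = (2 × 40,000 × £60 / £38)^½ ≈ 355.41

355 cases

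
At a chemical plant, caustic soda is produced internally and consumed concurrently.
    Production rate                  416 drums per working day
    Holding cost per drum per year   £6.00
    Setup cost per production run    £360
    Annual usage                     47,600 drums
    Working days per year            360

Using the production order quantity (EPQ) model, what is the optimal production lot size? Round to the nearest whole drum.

2,894 drums

d = 47,600/360 = 132.2222 drums/day;  effective holding cost H(1 − d/p) = 6·(1 − 132.2222/416) = 4.09295
Q* = √(2DS / H_eff) = √(2·47,600·360 / 4.09295) ≈ 2,893.69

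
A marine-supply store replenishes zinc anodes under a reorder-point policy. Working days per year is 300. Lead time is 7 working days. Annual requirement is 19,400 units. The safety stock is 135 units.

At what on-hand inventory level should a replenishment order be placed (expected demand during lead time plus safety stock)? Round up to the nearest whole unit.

Daily demand d = 19,400 / 300 = 64.667 units/day
Demand during lead time = 64.667 × 7 = 452.67
Reorder point = 452.67 + 135 = 587.67 → round up

588 units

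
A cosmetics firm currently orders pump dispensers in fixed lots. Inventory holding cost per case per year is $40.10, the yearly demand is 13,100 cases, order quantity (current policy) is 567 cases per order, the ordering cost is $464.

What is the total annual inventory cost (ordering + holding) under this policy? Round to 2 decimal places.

Ordering: D/Q × S = 13,100/567 × $464 = $10,720.28
Holding:  Q/2 × H = 567/2 × $40.1 = $11,368.35
Total = $10,720.28 + $11,368.35 = $22,088.63

$22,088.63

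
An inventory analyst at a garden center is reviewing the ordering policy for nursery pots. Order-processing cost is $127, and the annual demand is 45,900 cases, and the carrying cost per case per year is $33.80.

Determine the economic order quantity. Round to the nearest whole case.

587 cases

Q* = √(2·D·S / H) = √(2·45,900·127 / 33.8) = √344,929.0 ≈ 587.31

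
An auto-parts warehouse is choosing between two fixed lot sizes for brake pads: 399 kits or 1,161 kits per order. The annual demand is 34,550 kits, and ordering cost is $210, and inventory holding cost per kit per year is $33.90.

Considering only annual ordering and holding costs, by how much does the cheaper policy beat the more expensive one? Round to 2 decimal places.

TC(Q) = (D/Q)S + (Q/2)H
TC(399) = (34,550/399)×210 + (399/2)×33.9 = $24,947.26
TC(1,161) = (34,550/1,161)×210 + (1,161/2)×33.9 = $25,928.30
Cheaper: Q = 399.  Difference = $981.04

$981.04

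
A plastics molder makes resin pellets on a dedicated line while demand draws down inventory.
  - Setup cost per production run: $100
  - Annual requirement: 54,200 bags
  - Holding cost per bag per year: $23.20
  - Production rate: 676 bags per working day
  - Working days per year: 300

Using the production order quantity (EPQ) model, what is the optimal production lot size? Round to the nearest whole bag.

d = 54,200/300 = 180.6667 bags/day;  effective holding cost H(1 − d/p) = 23.2·(1 − 180.6667/676) = 16.99961
Q* = √(2DS / H_eff) = √(2·54,200·100 / 16.99961) ≈ 798.54

799 bags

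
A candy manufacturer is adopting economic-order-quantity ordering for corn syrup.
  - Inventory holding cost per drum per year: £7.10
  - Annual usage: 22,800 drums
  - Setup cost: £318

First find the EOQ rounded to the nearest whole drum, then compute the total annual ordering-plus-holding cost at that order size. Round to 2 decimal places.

£10,146.71

Optimal lot size Q* = (2 × 22,800 × £318 / £7.1)^½ ≈ 1,429.11 → Q = 1,429 drums
Orders/yr = 22,800/1,429 = 15.955; ordering cost = 15.955 × £318 = £5,073.76
Average inventory = 1,429/2 = 714.5; holding cost = 714.5 × £7.1 = £5,072.95
Total = £5,073.76 + £5,072.95 = £10,146.71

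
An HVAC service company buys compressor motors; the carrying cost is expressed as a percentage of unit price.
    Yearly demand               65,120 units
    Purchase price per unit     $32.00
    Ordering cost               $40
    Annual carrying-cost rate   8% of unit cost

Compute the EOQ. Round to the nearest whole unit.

1,427 units

H = i·C = 0.08 × $32 = $2.5600 per unit-year
Optimal lot size Q* = (2 × 65,120 × $40 / $2.56)^½ ≈ 1,426.53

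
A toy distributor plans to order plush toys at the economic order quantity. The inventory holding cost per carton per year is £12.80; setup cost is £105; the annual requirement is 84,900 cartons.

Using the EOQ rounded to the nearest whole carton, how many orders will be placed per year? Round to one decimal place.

71.9 orders per year

2DS/H = 2·84,900·105/12.8 = 1,392,890.62
EOQ = √1,392,890.62 ≈ 1,180.21 → Q = 1,180
Orders per year = D/Q = 84,900 / 1,180 = 71.949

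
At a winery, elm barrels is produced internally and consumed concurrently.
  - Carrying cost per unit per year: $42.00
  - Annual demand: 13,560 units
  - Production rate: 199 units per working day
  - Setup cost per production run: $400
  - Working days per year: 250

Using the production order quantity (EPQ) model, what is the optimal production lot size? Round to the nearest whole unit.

d = 13,560/250 = 54.2400 units/day;  effective holding cost H(1 − d/p) = 42·(1 − 54.2400/199) = 30.55236
Q* = √(2DS / H_eff) = √(2·13,560·400 / 30.55236) ≈ 595.87

596 units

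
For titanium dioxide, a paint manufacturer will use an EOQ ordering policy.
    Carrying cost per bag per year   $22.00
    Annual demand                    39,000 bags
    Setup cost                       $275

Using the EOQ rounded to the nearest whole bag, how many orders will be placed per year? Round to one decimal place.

Q* = √(2·D·S / H) = √(2·39,000·275 / 22) = √975,000.0 ≈ 987.42 → Q = 987
Orders per year = D/Q = 39,000 / 987 = 39.514

39.5 orders per year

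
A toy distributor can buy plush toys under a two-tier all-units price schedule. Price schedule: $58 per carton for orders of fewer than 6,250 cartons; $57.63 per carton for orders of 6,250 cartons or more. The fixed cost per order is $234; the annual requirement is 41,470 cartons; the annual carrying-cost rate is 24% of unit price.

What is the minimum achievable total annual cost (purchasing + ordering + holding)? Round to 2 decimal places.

H₁ = 24%×$58 = $13.9200;  H₂ = 24%×$57.63 = $13.8312
EOQ₁ = √(2×41,470×234/13.9200) = 1,180.78  (< 6,250, feasible at tier 1)
EOQ₂ = √(2×41,470×234/13.8312) = 1,184.57  (< 6,250 → use Q = 6,250 at tier-2 price)
TC(tier 1 (EOQ₁), Q≈1,180.8) = $2,421,696.51
TC(tier 2, Q≈6,250.0) = $2,434,691.24
Minimum at tier 1 (EOQ₁): $2,421,696.51

$2,421,696.51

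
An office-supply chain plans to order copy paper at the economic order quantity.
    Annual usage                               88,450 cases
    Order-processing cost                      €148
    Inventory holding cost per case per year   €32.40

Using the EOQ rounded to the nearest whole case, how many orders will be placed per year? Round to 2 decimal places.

Optimal lot size Q* = (2 × 88,450 × €148 / €32.4)^½ ≈ 898.92 → Q = 899
Orders per year = D/Q = 88,450 / 899 = 98.387

98.39 orders per year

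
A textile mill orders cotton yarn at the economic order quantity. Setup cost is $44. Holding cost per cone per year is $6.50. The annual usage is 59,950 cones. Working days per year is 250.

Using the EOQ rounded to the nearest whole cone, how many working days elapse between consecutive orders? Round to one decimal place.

EOQ = √(2DS/H) = √(2 × 59,950 × 44 / 6.5)
    = √(811,630.77) ≈ 900.91 → Q = 901 cones
T = Q/D × 250 days = 901/59,950 × 250 = 3.757 days

3.8 days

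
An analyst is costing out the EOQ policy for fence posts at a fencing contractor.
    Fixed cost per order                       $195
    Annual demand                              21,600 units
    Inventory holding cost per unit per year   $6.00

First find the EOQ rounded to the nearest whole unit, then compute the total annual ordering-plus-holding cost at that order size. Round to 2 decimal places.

$7,109.43

Q* = √(2·D·S / H) = √(2·21,600·195 / 6) = √1,404,000.0 ≈ 1,184.91 → Q = 1,185 units
Annual ordering cost = (D/Q)·S = (21,600/1,185) × 195 = $3,554.43
Annual holding cost  = (Q/2)·H = (1,185/2) × 6 = $3,555.00
Total = $3,554.43 + $3,555.00 = $7,109.43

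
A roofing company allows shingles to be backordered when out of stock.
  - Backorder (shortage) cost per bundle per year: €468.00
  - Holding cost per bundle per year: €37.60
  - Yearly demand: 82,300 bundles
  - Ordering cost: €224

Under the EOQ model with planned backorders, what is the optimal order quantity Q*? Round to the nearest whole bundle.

1,029 bundles

Basic EOQ = √(2·82,300·224/37.6) = 990.250
Backorder adjustment √((H+b)/b) = √((37.6+468)/468) = 1.0394
Q* = 990.250 × 1.0394 ≈ 1,029.26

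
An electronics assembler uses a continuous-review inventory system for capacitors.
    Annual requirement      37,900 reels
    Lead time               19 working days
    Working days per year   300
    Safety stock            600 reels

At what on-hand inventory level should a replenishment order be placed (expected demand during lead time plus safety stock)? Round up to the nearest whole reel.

Daily demand d = 37,900 / 300 = 126.333 reels/day
Demand during lead time = 126.333 × 19 = 2,400.33
Reorder point = 2,400.33 + 600 = 3,000.33 → round up

3,001 reels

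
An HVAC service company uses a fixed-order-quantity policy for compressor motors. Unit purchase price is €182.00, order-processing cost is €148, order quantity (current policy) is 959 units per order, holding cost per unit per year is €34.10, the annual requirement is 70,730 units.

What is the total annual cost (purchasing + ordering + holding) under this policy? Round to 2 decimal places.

€12,900,126.53

Ordering: D/Q × S = 70,730/959 × €148 = €10,915.58
Holding:  Q/2 × H = 959/2 × €34.1 = €16,350.95
Purchase cost = D·C = 70,730 × 182 = €12,872,860.00
Total = €10,915.58 + €16,350.95 + €12,872,860.00 = €12,900,126.53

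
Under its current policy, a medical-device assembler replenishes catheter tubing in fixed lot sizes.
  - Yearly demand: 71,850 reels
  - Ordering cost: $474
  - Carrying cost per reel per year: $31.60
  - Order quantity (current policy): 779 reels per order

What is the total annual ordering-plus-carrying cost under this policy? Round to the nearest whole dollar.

Orders/yr = 71,850/779 = 92.234; ordering cost = 92.234 × $474 = $43,718.74
Average inventory = 779/2 = 389.5; holding cost = 389.5 × $31.6 = $12,308.20
Total = $43,718.74 + $12,308.20 = $56,026.94

$56,027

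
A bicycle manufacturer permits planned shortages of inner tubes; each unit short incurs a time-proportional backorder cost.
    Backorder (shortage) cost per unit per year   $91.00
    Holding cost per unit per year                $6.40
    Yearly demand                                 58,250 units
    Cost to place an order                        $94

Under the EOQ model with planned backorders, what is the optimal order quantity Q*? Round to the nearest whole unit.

Basic EOQ = √(2·58,250·94/6.4) = 1,308.088
Backorder adjustment √((H+b)/b) = √((6.4+91)/91) = 1.0346
Q* = 1,308.088 × 1.0346 ≈ 1,353.30

1,353 units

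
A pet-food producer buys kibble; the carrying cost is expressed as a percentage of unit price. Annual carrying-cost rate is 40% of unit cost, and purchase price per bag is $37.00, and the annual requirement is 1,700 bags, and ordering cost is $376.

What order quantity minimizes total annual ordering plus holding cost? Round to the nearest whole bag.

294 bags

Holding cost per bag per year: H = 40% × $37 = $14.8000
EOQ = √(2DS/H) = √(2 × 1,700 × 376 / 14.8)
    = √(86,378.38) ≈ 293.90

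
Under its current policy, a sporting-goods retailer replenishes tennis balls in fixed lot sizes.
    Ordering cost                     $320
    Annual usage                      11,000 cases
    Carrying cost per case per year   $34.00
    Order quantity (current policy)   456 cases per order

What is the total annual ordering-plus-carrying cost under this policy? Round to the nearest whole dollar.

Orders/yr = 11,000/456 = 24.123; ordering cost = 24.123 × $320 = $7,719.30
Average inventory = 456/2 = 228; holding cost = 228 × $34 = $7,752.00
Total = $7,719.30 + $7,752.00 = $15,471.30

$15,471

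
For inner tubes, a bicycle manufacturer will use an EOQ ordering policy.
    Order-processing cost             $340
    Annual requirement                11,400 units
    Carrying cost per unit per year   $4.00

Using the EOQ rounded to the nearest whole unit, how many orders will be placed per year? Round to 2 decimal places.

8.19 orders per year

Optimal lot size Q* = (2 × 11,400 × $340 / $4)^½ ≈ 1,392.12 → Q = 1,392
N = D/Q = 11,400/1,392 ≈ 8.190 orders/yr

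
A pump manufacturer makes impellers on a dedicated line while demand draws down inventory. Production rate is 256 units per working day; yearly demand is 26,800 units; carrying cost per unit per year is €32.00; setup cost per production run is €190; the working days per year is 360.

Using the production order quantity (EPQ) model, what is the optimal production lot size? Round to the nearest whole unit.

d = 26,800/360 = 74.4444 units/day;  effective holding cost H(1 − d/p) = 32·(1 − 74.4444/256) = 22.69444
Q* = √(2DS / H_eff) = √(2·26,800·190 / 22.69444) ≈ 669.88

670 units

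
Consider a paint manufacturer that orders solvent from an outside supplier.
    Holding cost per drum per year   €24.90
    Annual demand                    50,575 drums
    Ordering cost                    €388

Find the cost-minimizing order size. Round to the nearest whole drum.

1,255 drums

Q* = √(2·D·S / H) = √(2·50,575·388 / 24.9) = √1,576,152.6 ≈ 1,255.45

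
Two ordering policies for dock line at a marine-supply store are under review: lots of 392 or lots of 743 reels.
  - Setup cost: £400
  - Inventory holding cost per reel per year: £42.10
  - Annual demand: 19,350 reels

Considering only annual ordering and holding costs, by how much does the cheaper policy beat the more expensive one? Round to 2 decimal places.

TC(Q) = (D/Q)S + (Q/2)H
TC(392) = (19,350/392)×400 + (392/2)×42.1 = £27,996.50
TC(743) = (19,350/743)×400 + (743/2)×42.1 = £26,057.38
Lots of 743 are cheaper by £1,939.12.

£1,939.12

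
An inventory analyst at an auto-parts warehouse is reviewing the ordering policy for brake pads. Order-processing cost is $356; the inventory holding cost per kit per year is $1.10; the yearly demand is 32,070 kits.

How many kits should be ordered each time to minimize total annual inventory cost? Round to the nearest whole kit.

EOQ = √(2DS/H) = √(2 × 32,070 × 356 / 1.1)
    = √(20,758,036.36) ≈ 4,556.10

4,556 kits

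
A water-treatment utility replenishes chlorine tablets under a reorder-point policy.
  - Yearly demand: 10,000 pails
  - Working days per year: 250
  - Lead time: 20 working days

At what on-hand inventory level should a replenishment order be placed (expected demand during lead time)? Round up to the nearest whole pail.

800 pails

Daily demand d = 10,000 / 250 = 40.000 pails/day
Demand during lead time = 40.000 × 20 = 800.00
Reorder point = 800.00 → round up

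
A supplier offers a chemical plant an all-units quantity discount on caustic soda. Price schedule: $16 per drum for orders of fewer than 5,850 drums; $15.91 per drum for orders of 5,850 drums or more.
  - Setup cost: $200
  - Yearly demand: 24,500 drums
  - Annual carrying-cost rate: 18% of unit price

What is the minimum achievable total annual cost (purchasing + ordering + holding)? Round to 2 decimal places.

H₁ = 18%×$16 = $2.8800;  H₂ = 18%×$15.91 = $2.8638
EOQ₁ = √(2×24,500×200/2.8800) = 1,844.66  (< 5,850, feasible at tier 1)
EOQ₂ = √(2×24,500×200/2.8638) = 1,849.87  (< 5,850 → use Q = 5,850 at tier-2 price)
TC(tier 1 (EOQ₁), Q≈1,844.7) = $397,312.63
TC(tier 2, Q≈5,850.0) = $399,009.22
Minimum at tier 1 (EOQ₁): $397,312.63

$397,312.63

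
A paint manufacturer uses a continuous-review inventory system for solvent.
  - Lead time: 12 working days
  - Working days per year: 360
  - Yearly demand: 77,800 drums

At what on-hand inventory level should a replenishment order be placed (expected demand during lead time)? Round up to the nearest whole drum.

Daily demand d = 77,800 / 360 = 216.111 drums/day
Demand during lead time = 216.111 × 12 = 2,593.33
Reorder point = 2,593.33 → round up

2,594 drums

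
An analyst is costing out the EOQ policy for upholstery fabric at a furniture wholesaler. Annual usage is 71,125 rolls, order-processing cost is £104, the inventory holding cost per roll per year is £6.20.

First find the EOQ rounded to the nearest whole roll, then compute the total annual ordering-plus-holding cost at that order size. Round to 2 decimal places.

£9,577.20

2DS/H = 2·71,125·104/6.2 = 2,386,129.03
EOQ = √2,386,129.03 ≈ 1,544.71 → Q = 1,545 rolls
Annual ordering cost = (D/Q)·S = (71,125/1,545) × 104 = £4,787.70
Annual holding cost  = (Q/2)·H = (1,545/2) × 6.2 = £4,789.50
Total = £4,787.70 + £4,789.50 = £9,577.20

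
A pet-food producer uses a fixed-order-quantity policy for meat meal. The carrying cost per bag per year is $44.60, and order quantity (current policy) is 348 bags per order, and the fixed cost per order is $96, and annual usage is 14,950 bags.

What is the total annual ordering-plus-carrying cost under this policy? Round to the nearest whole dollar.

Ordering: D/Q × S = 14,950/348 × $96 = $4,124.14
Holding:  Q/2 × H = 348/2 × $44.6 = $7,760.40
Total = $4,124.14 + $7,760.40 = $11,884.54

$11,885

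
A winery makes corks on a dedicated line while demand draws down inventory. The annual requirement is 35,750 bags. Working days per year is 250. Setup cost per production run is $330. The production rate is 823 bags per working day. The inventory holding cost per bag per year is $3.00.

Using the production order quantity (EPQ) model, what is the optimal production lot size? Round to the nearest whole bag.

3,085 bags

d = 35,750/250 = 143.0000 bags/day;  effective holding cost H(1 − d/p) = 3·(1 − 143.0000/823) = 2.47874
Q* = √(2DS / H_eff) = √(2·35,750·330 / 2.47874) ≈ 3,085.28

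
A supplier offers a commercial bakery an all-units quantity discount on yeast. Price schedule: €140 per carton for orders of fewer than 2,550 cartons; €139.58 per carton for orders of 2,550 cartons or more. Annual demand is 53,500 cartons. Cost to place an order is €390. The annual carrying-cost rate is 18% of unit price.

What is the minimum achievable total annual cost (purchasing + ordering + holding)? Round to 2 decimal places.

€7,507,745.96

H₁ = 18%×€140 = €25.2000;  H₂ = 18%×€139.58 = €25.1244
EOQ₁ = √(2×53,500×390/25.2000) = 1,286.84  (< 2,550, feasible at tier 1)
EOQ₂ = √(2×53,500×390/25.1244) = 1,288.77  (< 2,550 → use Q = 2,550 at tier-2 price)
TC(tier 1 (EOQ₁), Q≈1,286.8) = €7,522,428.32
TC(tier 2, Q≈2,550.0) = €7,507,745.96
Minimum at tier 2: €7,507,745.96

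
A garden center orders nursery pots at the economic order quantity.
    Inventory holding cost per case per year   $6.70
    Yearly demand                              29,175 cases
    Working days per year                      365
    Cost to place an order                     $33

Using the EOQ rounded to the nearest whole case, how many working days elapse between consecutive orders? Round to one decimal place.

2DS/H = 2·29,175·33/6.7 = 287,395.52
EOQ = √287,395.52 ≈ 536.09 → Q = 536 cases
Cycle time = (working days × Q)/D = (365 × 536) / 29,175 = 6.706 days

6.7 days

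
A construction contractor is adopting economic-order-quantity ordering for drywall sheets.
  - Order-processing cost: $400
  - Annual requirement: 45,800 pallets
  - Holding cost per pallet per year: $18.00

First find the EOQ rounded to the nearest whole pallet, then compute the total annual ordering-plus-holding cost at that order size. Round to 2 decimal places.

Optimal lot size Q* = (2 × 45,800 × $400 / $18)^½ ≈ 1,426.73 → Q = 1,427 pallets
Ordering: D/Q × S = 45,800/1,427 × $400 = $12,838.12
Holding:  Q/2 × H = 1,427/2 × $18 = $12,843.00
Total = $12,838.12 + $12,843.00 = $25,681.12

$25,681.12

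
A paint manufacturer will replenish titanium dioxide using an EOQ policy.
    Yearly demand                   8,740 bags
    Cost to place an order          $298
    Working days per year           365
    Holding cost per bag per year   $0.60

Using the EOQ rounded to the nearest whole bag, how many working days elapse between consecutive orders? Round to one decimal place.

Optimal lot size Q* = (2 × 8,740 × $298 / $0.6)^½ ≈ 2,946.48 → Q = 2,946 bags
T = Q/D × 365 days = 2,946/8,740 × 365 = 123.031 days

123.0 days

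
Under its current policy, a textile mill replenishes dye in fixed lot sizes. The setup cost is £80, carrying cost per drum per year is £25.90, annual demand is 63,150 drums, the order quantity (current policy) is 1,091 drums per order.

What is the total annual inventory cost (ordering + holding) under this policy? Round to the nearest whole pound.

Orders/yr = 63,150/1,091 = 57.883; ordering cost = 57.883 × £80 = £4,630.61
Average inventory = 1,091/2 = 545.5; holding cost = 545.5 × £25.9 = £14,128.45
Total = £4,630.61 + £14,128.45 = £18,759.06

£18,759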